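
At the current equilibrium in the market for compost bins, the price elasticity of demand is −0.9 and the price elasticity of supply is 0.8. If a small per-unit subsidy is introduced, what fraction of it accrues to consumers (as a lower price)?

For a small subsidy around the equilibrium, the benefit split depends on the relative slopes, which at a point are proportional to the elasticities.
Buyer share = εs/(εs + |εd|) = 0.8/(0.8 + 0.9) = 8/17; seller share = |εd|/(εs + |εd|) = 9/17.

Consumer share = 8/17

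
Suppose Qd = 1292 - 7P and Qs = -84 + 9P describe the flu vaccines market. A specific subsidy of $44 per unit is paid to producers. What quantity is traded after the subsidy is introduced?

Q' = 863.25

Pre-subsidy: 1292 - 7P = -84 + 9P gives P* = 86, Q* = 690.
With the subsidy, sellers receive Ps = Pb + 44 for each unit, where Pb is the price buyers pay.
Supply in terms of Pb becomes Qs = -84 + 9(Pb + 44) = 312 + 9Pb. Setting this equal to demand: 1292 - 7Pb = 312 + 9Pb, so Pb = 61.25.
Sellers receive Ps = 61.25 + 44 = 105.25; Q' = 1292 − 7·61.25 = 863.25.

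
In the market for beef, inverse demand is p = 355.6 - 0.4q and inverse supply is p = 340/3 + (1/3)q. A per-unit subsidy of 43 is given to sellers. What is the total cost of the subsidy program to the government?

Pre-subsidy: 355.6 - 0.4q = 340/3 + (1/3)q gives q* = 3634/11 and p* = 2458/11.
With the subsidy, sellers receive ps = pb + 43 for each unit, where pb is the price buyers pay.
On the curves, pb = 355.6 - 0.4q and ps = 340/3 + (1/3)q; the wedge ps − pb = 43 gives 340/3 + (1/3)q − (355.6 - 0.4q) = 43, so q' = 389.
Then pb = 355.6 − 0.4·389 = 200 and ps = 340/3 + (1/3)·389 = 243.
Government outlay = subsidy × quantity = 43 × 389 = 16727.

Government cost = 16727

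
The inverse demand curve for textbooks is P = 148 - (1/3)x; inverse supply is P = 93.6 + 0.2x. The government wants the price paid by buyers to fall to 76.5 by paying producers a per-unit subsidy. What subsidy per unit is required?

Required subsidy s = 60 per unit

At a buyer price of 76.5, quantity demanded is 444 − 3·76.5 = 214.5.
Sellers supply 214.5 only when they receive Ps = 93.6 + 0.2·214.5 = 136.5.
s = Ps − Pb = 136.5 − 76.5 = 60.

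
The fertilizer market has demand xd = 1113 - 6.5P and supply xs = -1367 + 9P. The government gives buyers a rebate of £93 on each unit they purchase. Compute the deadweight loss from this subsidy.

Deadweight loss = £16321.5

Pre-subsidy: 1113 - 6.5P = -1367 + 9P gives P* = 160, x* = 73.
With the rebate, buyers effectively pay Pb = Ps − 93, where Ps is the price sellers receive.
Demand in terms of Ps becomes xd = 1113 − 6.5(Ps − 93) = 1717.5 - 6.5Ps. Setting this equal to supply: 1717.5 - 6.5Ps = -1367 + 9Ps, so Ps = 199.
Buyers pay Pb = 199 − 93 = 106; x' = -1367 + 9·199 = 424.
The subsidy expands output by 424 − 73 = 351 past the efficient level; on those units the gap between marginal cost and willingness to pay runs from 0 up to 93.
DWL = ½ × 93 × 351 = 16321.5.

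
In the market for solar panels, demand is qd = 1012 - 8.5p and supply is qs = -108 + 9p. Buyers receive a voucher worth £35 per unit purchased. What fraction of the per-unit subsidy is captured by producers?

Pre-subsidy: 1012 - 8.5p = -108 + 9p gives p* = 64, q* = 468.
With the rebate, buyers effectively pay pb = ps − 35, where ps is the price sellers receive.
Demand in terms of ps becomes qd = 1012 − 8.5(ps − 35) = 1309.5 - 8.5ps. Setting this equal to supply: 1309.5 - 8.5ps = -108 + 9ps, so ps = 81.
Buyers pay pb = 81 − 35 = 46; q' = -108 + 9·81 = 621.
Buyers' price falls by p* − pb = 64 − 46 = 18; sellers' price rises by ps − p* = 81 − 64 = 17.
So producers capture 17/35 = 17/35 of each unit of subsidy.

Producer share = 17/35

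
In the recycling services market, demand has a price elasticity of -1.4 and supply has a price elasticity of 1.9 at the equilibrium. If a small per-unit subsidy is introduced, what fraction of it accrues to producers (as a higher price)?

Producer share = 14/33

For a small subsidy around the equilibrium, the benefit split depends on the relative slopes, which at a point are proportional to the elasticities.
Buyer share = εs/(εs + |εd|) = 1.9/(1.9 + 1.4) = 19/33; seller share = |εd|/(εs + |εd|) = 14/33.
So producers capture 14/33 of the subsidy.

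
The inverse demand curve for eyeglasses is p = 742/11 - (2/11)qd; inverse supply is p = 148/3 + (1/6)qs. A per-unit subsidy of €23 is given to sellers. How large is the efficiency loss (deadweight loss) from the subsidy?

Pre-subsidy: 742/11 - (2/11)q = 148/3 + (1/6)q gives q* = 52 and p* = 58.
With the subsidy, sellers receive ps = pb + 23 for each unit, where pb is the price buyers pay.
On the curves, pb = 742/11 - (2/11)q and ps = 148/3 + (1/6)q; the wedge ps − pb = 23 gives 148/3 + (1/6)q − (742/11 - (2/11)q) = 23, so q' = 118.
Then pb = 742/11 − (2/11)·118 = 46 and ps = 148/3 + (1/6)·118 = 69.
The subsidy expands output by 118 − 52 = 66 past the efficient level; on those units the gap between marginal cost and willingness to pay runs from 0 up to 23.
DWL = ½ × 23 × 66 = 759.

Deadweight loss = €759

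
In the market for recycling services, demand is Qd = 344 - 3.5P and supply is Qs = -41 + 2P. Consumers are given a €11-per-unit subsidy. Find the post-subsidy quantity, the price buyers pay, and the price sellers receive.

Q' = 113; buyers pay €66; sellers receive €77

Pre-subsidy: 344 - 3.5P = -41 + 2P gives P* = 70, Q* = 99.
With the rebate, buyers effectively pay Pb = Ps − 11, where Ps is the price sellers receive.
Demand in terms of Ps becomes Qd = 344 − 3.5(Ps − 11) = 382.5 - 3.5Ps. Setting this equal to supply: 382.5 - 3.5Ps = -41 + 2Ps, so Ps = 77.
Buyers pay Pb = 77 − 11 = 66; Q' = -41 + 2·77 = 113.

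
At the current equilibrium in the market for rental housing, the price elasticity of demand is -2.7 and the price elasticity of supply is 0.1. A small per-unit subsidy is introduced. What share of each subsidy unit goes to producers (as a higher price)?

For a small subsidy around the equilibrium, the benefit split depends on the relative slopes, which at a point are proportional to the elasticities.
Buyer share = εs/(εs + |εd|) = 0.1/(0.1 + 2.7) = 1/28; seller share = |εd|/(εs + |εd|) = 27/28.
So producers capture 27/28 of the subsidy.

Producer share = 27/28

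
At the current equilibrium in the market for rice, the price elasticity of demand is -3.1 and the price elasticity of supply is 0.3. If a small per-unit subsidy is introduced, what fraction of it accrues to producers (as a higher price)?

Producer share = 31/34

For a small subsidy around the equilibrium, the benefit split depends on the relative slopes, which at a point are proportional to the elasticities.
Buyer share = εs/(εs + |εd|) = 0.3/(0.3 + 3.1) = 3/34; seller share = |εd|/(εs + |εd|) = 31/34.
So producers capture 31/34 of the subsidy.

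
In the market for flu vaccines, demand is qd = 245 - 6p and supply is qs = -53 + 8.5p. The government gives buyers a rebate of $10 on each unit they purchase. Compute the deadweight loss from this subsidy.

Deadweight loss = 5100/29

Pre-subsidy: 245 - 6p = -53 + 8.5p gives p* = 596/29, q* = 3529/29.
With the rebate, buyers effectively pay pb = ps − 10, where ps is the price sellers receive.
Demand in terms of ps becomes qd = 245 − 6(ps − 10) = 305 - 6ps. Setting this equal to supply: 305 - 6ps = -53 + 8.5ps, so ps = 716/29.
Buyers pay pb = 716/29 − 10 = 426/29; q' = -53 + 8.5·(716/29) = 4549/29.
The subsidy expands output by 4549/29 − 3529/29 = 1020/29 past the efficient level; on those units the gap between marginal cost and willingness to pay runs from 0 up to 10.
DWL = ½ × 10 × 1020/29 = 5100/29.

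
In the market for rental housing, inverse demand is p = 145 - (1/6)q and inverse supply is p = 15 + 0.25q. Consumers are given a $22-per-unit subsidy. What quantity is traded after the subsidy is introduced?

Pre-subsidy: 145 - (1/6)q = 15 + 0.25q gives q* = 312 and p* = 93.
With the rebate, buyers effectively pay pb = ps − 22, where ps is the price sellers receive.
On the curves, pb = 145 - (1/6)q and ps = 15 + 0.25q; the wedge ps − pb = 22 gives 15 + 0.25q − (145 - (1/6)q) = 22, so q' = 364.8.
Then pb = 145 − (1/6)·364.8 = 84.2 and ps = 15 + 0.25·364.8 = 106.2.

q' = 364.8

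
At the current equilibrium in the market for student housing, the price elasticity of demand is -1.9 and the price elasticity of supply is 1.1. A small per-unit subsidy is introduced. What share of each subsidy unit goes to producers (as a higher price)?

Producer share = 19/30

For a small subsidy around the equilibrium, the benefit split depends on the relative slopes, which at a point are proportional to the elasticities.
Buyer share = εs/(εs + |εd|) = 1.1/(1.1 + 1.9) = 11/30; seller share = |εd|/(εs + |εd|) = 19/30.
So producers capture 19/30 of the subsidy.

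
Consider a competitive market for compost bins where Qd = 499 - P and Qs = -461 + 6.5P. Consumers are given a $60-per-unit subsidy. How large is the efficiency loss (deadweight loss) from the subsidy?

Pre-subsidy: 499 - P = -461 + 6.5P gives P* = 128, Q* = 371.
With the rebate, buyers effectively pay Pb = Ps − 60, where Ps is the price sellers receive.
Demand in terms of Ps becomes Qd = 499 − 1(Ps − 60) = 559 - Ps. Setting this equal to supply: 559 - Ps = -461 + 6.5Ps, so Ps = 136.
Buyers pay Pb = 136 − 60 = 76; Q' = -461 + 6.5·136 = 423.
The subsidy expands output by 423 − 371 = 52 past the efficient level; on those units the gap between marginal cost and willingness to pay runs from 0 up to 60.
DWL = ½ × 60 × 52 = 1560.

Deadweight loss = $1560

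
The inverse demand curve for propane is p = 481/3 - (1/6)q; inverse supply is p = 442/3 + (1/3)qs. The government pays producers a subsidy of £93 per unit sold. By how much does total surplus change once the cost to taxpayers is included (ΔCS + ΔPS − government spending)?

Net change in total surplus = -£8649

Pre-subsidy: 481/3 - (1/6)q = 442/3 + (1/3)q gives q* = 26 and p* = 156.
With the subsidy, sellers receive ps = pb + 93 for each unit, where pb is the price buyers pay.
On the curves, pb = 481/3 - (1/6)q and ps = 442/3 + (1/3)q; the wedge ps − pb = 93 gives 442/3 + (1/3)q − (481/3 - (1/6)q) = 93, so q' = 212.
Then pb = 481/3 − (1/6)·212 = 125 and ps = 442/3 + (1/3)·212 = 218.
ΔCS = ½(26 + 212)(156 − 125) = 3689; ΔPS = ½(26 + 212)(218 − 156) = 7378.
Government spending = 93 × 212 = 19716.
Net change = 3689 + 7378 − 19716 = -8649. The loss equals the DWL triangle ½·93·186.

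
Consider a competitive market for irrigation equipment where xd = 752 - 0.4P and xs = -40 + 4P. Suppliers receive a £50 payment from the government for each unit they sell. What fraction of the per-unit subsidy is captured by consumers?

Consumer share = 10/11

Pre-subsidy: 752 - 0.4P = -40 + 4P gives P* = 180, x* = 680.
With the subsidy, sellers receive Ps = Pb + 50 for each unit, where Pb is the price buyers pay.
Supply in terms of Pb becomes xs = -40 + 4(Pb + 50) = 160 + 4Pb. Setting this equal to demand: 752 - 0.4Pb = 160 + 4Pb, so Pb = 1480/11.
Sellers receive Ps = 1480/11 + 50 = 2030/11; x' = 752 − 0.4·(1480/11) = 7680/11.
Buyers' price falls by P* − Pb = 180 − 1480/11 = 500/11; sellers' price rises by Ps − P* = 2030/11 − 180 = 50/11.
So consumers capture (500/11)/50 = 10/11 of each unit of subsidy.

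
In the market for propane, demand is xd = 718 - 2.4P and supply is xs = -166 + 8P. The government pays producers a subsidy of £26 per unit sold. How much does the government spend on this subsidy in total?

Government cost = £14612

Pre-subsidy: 718 - 2.4P = -166 + 8P gives P* = 85, x* = 514.
With the subsidy, sellers receive Ps = Pb + 26 for each unit, where Pb is the price buyers pay.
Supply in terms of Pb becomes xs = -166 + 8(Pb + 26) = 42 + 8Pb. Setting this equal to demand: 718 - 2.4Pb = 42 + 8Pb, so Pb = 65.
Sellers receive Ps = 65 + 26 = 91; x' = 718 − 2.4·65 = 562.
Government outlay = subsidy × quantity = 26 × 562 = 14612.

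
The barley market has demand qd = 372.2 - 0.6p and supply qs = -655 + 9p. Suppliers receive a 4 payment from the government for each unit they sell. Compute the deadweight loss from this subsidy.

Deadweight loss = 4.5

Pre-subsidy: 372.2 - 0.6p = -655 + 9p gives p* = 107, q* = 308.
With the subsidy, sellers receive ps = pb + 4 for each unit, where pb is the price buyers pay.
Supply in terms of pb becomes qs = -655 + 9(pb + 4) = -619 + 9pb. Setting this equal to demand: 372.2 - 0.6pb = -619 + 9pb, so pb = 103.25.
Sellers receive ps = 103.25 + 4 = 107.25; q' = 372.2 − 0.6·103.25 = 310.25.
The subsidy expands output by 310.25 − 308 = 2.25 past the efficient level; on those units the gap between marginal cost and willingness to pay runs from 0 up to 4.
DWL = ½ × 4 × 2.25 = 4.5.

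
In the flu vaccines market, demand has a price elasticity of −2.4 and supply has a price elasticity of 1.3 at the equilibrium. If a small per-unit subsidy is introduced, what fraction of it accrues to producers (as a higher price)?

For a small subsidy around the equilibrium, the benefit split depends on the relative slopes, which at a point are proportional to the elasticities.
Buyer share = εs/(εs + |εd|) = 1.3/(1.3 + 2.4) = 13/37; seller share = |εd|/(εs + |εd|) = 24/37.
So producers capture 24/37 of the subsidy.

Producer share = 24/37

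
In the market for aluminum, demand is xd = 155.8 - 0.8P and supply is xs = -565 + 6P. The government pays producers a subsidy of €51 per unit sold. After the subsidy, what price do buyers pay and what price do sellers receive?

Pre-subsidy: 155.8 - 0.8P = -565 + 6P gives P* = 106, x* = 71.
With the subsidy, sellers receive Ps = Pb + 51 for each unit, where Pb is the price buyers pay.
Supply in terms of Pb becomes xs = -565 + 6(Pb + 51) = -259 + 6Pb. Setting this equal to demand: 155.8 - 0.8Pb = -259 + 6Pb, so Pb = 61.
Sellers receive Ps = 61 + 51 = 112; x' = 155.8 − 0.8·61 = 107.

Buyers pay €61; sellers receive €112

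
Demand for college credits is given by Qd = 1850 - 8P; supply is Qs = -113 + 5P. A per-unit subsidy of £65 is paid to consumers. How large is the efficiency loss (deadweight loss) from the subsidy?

Pre-subsidy: 1850 - 8P = -113 + 5P gives P* = 151, Q* = 642.
With the rebate, buyers effectively pay Pb = Ps − 65, where Ps is the price sellers receive.
Demand in terms of Ps becomes Qd = 1850 − 8(Ps − 65) = 2370 - 8Ps. Setting this equal to supply: 2370 - 8Ps = -113 + 5Ps, so Ps = 191.
Buyers pay Pb = 191 − 65 = 126; Q' = -113 + 5·191 = 842.
The subsidy expands output by 842 − 642 = 200 past the efficient level; on those units the gap between marginal cost and willingness to pay runs from 0 up to 65.
DWL = ½ × 65 × 200 = 6500.

Deadweight loss = £6500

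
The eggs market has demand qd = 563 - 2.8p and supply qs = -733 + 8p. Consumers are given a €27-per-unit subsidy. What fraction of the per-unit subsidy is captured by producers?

Pre-subsidy: 563 - 2.8p = -733 + 8p gives p* = 120, q* = 227.
With the rebate, buyers effectively pay pb = ps − 27, where ps is the price sellers receive.
Demand in terms of ps becomes qd = 563 − 2.8(ps − 27) = 638.6 - 2.8ps. Setting this equal to supply: 638.6 - 2.8ps = -733 + 8ps, so ps = 127.
Buyers pay pb = 127 − 27 = 100; q' = -733 + 8·127 = 283.
Buyers' price falls by p* − pb = 120 − 100 = 20; sellers' price rises by ps − p* = 127 − 120 = 7.
So producers capture 7/27 = 7/27 of each unit of subsidy.

Producer share = 7/27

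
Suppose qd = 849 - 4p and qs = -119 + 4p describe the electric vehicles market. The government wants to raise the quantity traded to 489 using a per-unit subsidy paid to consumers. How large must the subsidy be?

Required subsidy s = 62 per unit

At q = 489, invert demand for the buyer price: pb = (849 − 489)/4 = 90; invert supply for the seller price: ps = (489 − (-119))/4 = 152.
The subsidy must fill the gap: s = ps − pb = 152 − 90 = 62.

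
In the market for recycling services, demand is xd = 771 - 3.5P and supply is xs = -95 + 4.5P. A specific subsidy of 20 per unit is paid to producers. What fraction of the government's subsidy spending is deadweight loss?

DWL / government spending = 315/6904

Pre-subsidy: 771 - 3.5P = -95 + 4.5P gives P* = 108.25, x* = 392.125.
With the subsidy, sellers receive Ps = Pb + 20 for each unit, where Pb is the price buyers pay.
Supply in terms of Pb becomes xs = -95 + 4.5(Pb + 20) = -5 + 4.5Pb. Setting this equal to demand: 771 - 3.5Pb = -5 + 4.5Pb, so Pb = 97.
Sellers receive Ps = 97 + 20 = 117; x' = 771 − 3.5·97 = 431.5.
ΔCS = ½(392.125 + 431.5)(108.25 − 97) = 4632.890625; ΔPS = ½(392.125 + 431.5)(117 − 108.25) = 3603.359375.
Government spending = 20 × 431.5 = 8630.
DWL = ½ × 20 × (431.5 − 392.125) = 393.75; fraction = 393.75 / 8630 = 315/6904.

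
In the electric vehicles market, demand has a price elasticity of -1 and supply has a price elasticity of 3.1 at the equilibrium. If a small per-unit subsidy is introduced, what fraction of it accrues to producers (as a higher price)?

Producer share = 10/41

For a small subsidy around the equilibrium, the benefit split depends on the relative slopes, which at a point are proportional to the elasticities.
Buyer share = εs/(εs + |εd|) = 3.1/(3.1 + 1) = 31/41; seller share = |εd|/(εs + |εd|) = 10/41.
So producers capture 10/41 of the subsidy.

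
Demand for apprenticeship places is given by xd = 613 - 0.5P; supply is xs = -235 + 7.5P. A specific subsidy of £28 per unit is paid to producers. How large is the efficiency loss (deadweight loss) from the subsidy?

Pre-subsidy: 613 - 0.5P = -235 + 7.5P gives P* = 106, x* = 560.
With the subsidy, sellers receive Ps = Pb + 28 for each unit, where Pb is the price buyers pay.
Supply in terms of Pb becomes xs = -235 + 7.5(Pb + 28) = -25 + 7.5Pb. Setting this equal to demand: 613 - 0.5Pb = -25 + 7.5Pb, so Pb = 79.75.
Sellers receive Ps = 79.75 + 28 = 107.75; x' = 613 − 0.5·79.75 = 573.125.
The subsidy expands output by 573.125 − 560 = 13.125 past the efficient level; on those units the gap between marginal cost and willingness to pay runs from 0 up to 28.
DWL = ½ × 28 × 13.125 = 183.75.

Deadweight loss = £183.75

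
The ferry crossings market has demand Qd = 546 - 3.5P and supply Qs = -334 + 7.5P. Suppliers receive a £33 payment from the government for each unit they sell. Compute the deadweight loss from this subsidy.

Deadweight loss = £1299.375

Pre-subsidy: 546 - 3.5P = -334 + 7.5P gives P* = 80, Q* = 266.
With the subsidy, sellers receive Ps = Pb + 33 for each unit, where Pb is the price buyers pay.
Supply in terms of Pb becomes Qs = -334 + 7.5(Pb + 33) = -86.5 + 7.5Pb. Setting this equal to demand: 546 - 3.5Pb = -86.5 + 7.5Pb, so Pb = 57.5.
Sellers receive Ps = 57.5 + 33 = 90.5; Q' = 546 − 3.5·57.5 = 344.75.
The subsidy expands output by 344.75 − 266 = 78.75 past the efficient level; on those units the gap between marginal cost and willingness to pay runs from 0 up to 33.
DWL = ½ × 33 × 78.75 = 1299.375.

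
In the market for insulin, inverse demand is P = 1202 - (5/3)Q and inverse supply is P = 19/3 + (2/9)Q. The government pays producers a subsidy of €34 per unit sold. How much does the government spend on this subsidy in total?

Government cost = €22134

Pre-subsidy: 1202 - (5/3)Q = 19/3 + (2/9)Q gives Q* = 633 and P* = 147.
With the subsidy, sellers receive Ps = Pb + 34 for each unit, where Pb is the price buyers pay.
On the curves, Pb = 1202 - (5/3)Q and Ps = 19/3 + (2/9)Q; the wedge Ps − Pb = 34 gives 19/3 + (2/9)Q − (1202 - (5/3)Q) = 34, so Q' = 651.
Then Pb = 1202 − (5/3)·651 = 117 and Ps = 19/3 + (2/9)·651 = 151.
Government outlay = subsidy × quantity = 34 × 651 = 22134.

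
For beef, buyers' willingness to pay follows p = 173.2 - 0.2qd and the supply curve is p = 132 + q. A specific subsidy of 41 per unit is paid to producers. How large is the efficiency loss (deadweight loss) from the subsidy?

Pre-subsidy: 173.2 - 0.2q = 132 + q gives q* = 103/3 and p* = 499/3.
With the subsidy, sellers receive ps = pb + 41 for each unit, where pb is the price buyers pay.
On the curves, pb = 173.2 - 0.2q and ps = 132 + q; the wedge ps − pb = 41 gives 132 + q − (173.2 - 0.2q) = 41, so q' = 68.5.
Then pb = 173.2 − 0.2·68.5 = 159.5 and ps = 132 + 1·68.5 = 200.5.
The subsidy expands output by 68.5 − 103/3 = 205/6 past the efficient level; on those units the gap between marginal cost and willingness to pay runs from 0 up to 41.
DWL = ½ × 41 × 205/6 = 8405/12.

Deadweight loss = 8405/12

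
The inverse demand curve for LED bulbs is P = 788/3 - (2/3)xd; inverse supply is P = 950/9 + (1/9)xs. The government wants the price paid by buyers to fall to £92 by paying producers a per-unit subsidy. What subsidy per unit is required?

Required subsidy s = £42 per unit

At a buyer price of 92, quantity demanded is 394 − 1.5·92 = 256.
Sellers supply 256 only when they receive Ps = 950/9 + (1/9)·256 = 134.
s = Ps − Pb = 134 − 92 = 42.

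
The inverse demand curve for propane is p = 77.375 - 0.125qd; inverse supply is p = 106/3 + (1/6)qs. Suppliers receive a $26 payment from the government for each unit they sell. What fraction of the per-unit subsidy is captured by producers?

Producer share = 4/7

Pre-subsidy: 77.375 - 0.125q = 106/3 + (1/6)q gives q* = 1009/7 and p* = 831/14.
With the subsidy, sellers receive ps = pb + 26 for each unit, where pb is the price buyers pay.
On the curves, pb = 77.375 - 0.125q and ps = 106/3 + (1/6)q; the wedge ps − pb = 26 gives 106/3 + (1/6)q − (77.375 - 0.125q) = 26, so q' = 1633/7.
Then pb = 77.375 − 0.125·(1633/7) = 675/14 and ps = 106/3 + (1/6)·(1633/7) = 1039/14.
Buyers' price falls by p* − pb = 831/14 − 675/14 = 78/7; sellers' price rises by ps − p* = 1039/14 − 831/14 = 104/7.
So producers capture (104/7)/26 = 4/7 of each unit of subsidy.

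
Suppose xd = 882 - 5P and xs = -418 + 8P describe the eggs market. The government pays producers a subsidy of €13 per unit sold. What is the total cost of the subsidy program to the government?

Government cost = €5486

Pre-subsidy: 882 - 5P = -418 + 8P gives P* = 100, x* = 382.
With the subsidy, sellers receive Ps = Pb + 13 for each unit, where Pb is the price buyers pay.
Supply in terms of Pb becomes xs = -418 + 8(Pb + 13) = -314 + 8Pb. Setting this equal to demand: 882 - 5Pb = -314 + 8Pb, so Pb = 92.
Sellers receive Ps = 92 + 13 = 105; x' = 882 − 5·92 = 422.
Government outlay = subsidy × quantity = 13 × 422 = 5486.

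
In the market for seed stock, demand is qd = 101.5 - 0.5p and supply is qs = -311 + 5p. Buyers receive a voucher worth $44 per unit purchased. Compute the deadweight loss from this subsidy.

Deadweight loss = $440

Pre-subsidy: 101.5 - 0.5p = -311 + 5p gives p* = 75, q* = 64.
With the rebate, buyers effectively pay pb = ps − 44, where ps is the price sellers receive.
Demand in terms of ps becomes qd = 101.5 − 0.5(ps − 44) = 123.5 - 0.5ps. Setting this equal to supply: 123.5 - 0.5ps = -311 + 5ps, so ps = 79.
Buyers pay pb = 79 − 44 = 35; q' = -311 + 5·79 = 84.
The subsidy expands output by 84 − 64 = 20 past the efficient level; on those units the gap between marginal cost and willingness to pay runs from 0 up to 44.
DWL = ½ × 44 × 20 = 440.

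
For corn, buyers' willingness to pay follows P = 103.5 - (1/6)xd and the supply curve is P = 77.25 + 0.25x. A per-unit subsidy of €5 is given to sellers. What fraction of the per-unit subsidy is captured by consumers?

Consumer share = 0.4

Pre-subsidy: 103.5 - (1/6)x = 77.25 + 0.25x gives x* = 63 and P* = 93.
With the subsidy, sellers receive Ps = Pb + 5 for each unit, where Pb is the price buyers pay.
On the curves, Pb = 103.5 - (1/6)x and Ps = 77.25 + 0.25x; the wedge Ps − Pb = 5 gives 77.25 + 0.25x − (103.5 - (1/6)x) = 5, so x' = 75.
Then Pb = 103.5 − (1/6)·75 = 91 and Ps = 77.25 + 0.25·75 = 96.
Buyers' price falls by P* − Pb = 93 − 91 = 2; sellers' price rises by Ps − P* = 96 − 93 = 3.
So consumers capture 2/5 = 0.4 of each unit of subsidy.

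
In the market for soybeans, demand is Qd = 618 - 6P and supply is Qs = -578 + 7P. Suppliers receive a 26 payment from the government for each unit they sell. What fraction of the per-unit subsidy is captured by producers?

Pre-subsidy: 618 - 6P = -578 + 7P gives P* = 92, Q* = 66.
With the subsidy, sellers receive Ps = Pb + 26 for each unit, where Pb is the price buyers pay.
Supply in terms of Pb becomes Qs = -578 + 7(Pb + 26) = -396 + 7Pb. Setting this equal to demand: 618 - 6Pb = -396 + 7Pb, so Pb = 78.
Sellers receive Ps = 78 + 26 = 104; Q' = 618 − 6·78 = 150.
Buyers' price falls by P* − Pb = 92 − 78 = 14; sellers' price rises by Ps − P* = 104 − 92 = 12.
So producers capture 12/26 = 6/13 of each unit of subsidy.

Producer share = 6/13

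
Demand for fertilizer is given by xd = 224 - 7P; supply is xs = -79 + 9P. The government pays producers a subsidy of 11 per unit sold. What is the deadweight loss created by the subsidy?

Deadweight loss = 238.21875

Pre-subsidy: 224 - 7P = -79 + 9P gives P* = 18.9375, x* = 91.4375.
With the subsidy, sellers receive Ps = Pb + 11 for each unit, where Pb is the price buyers pay.
Supply in terms of Pb becomes xs = -79 + 9(Pb + 11) = 20 + 9Pb. Setting this equal to demand: 224 - 7Pb = 20 + 9Pb, so Pb = 12.75.
Sellers receive Ps = 12.75 + 11 = 23.75; x' = 224 − 7·12.75 = 134.75.
The subsidy expands output by 134.75 − 91.4375 = 43.3125 past the efficient level; on those units the gap between marginal cost and willingness to pay runs from 0 up to 11.
DWL = ½ × 11 × 43.3125 = 238.21875.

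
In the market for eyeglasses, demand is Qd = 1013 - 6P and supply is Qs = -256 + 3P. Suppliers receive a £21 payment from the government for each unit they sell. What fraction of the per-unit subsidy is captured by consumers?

Consumer share = 1/3

Pre-subsidy: 1013 - 6P = -256 + 3P gives P* = 141, Q* = 167.
With the subsidy, sellers receive Ps = Pb + 21 for each unit, where Pb is the price buyers pay.
Supply in terms of Pb becomes Qs = -256 + 3(Pb + 21) = -193 + 3Pb. Setting this equal to demand: 1013 - 6Pb = -193 + 3Pb, so Pb = 134.
Sellers receive Ps = 134 + 21 = 155; Q' = 1013 − 6·134 = 209.
Buyers' price falls by P* − Pb = 141 − 134 = 7; sellers' price rises by Ps − P* = 155 − 141 = 14.
So consumers capture 7/21 = 1/3 of each unit of subsidy.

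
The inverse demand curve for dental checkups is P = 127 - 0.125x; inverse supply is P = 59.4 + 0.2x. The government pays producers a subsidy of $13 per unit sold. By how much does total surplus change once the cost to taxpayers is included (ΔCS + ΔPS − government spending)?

Net change in total surplus = -$260

Pre-subsidy: 127 - 0.125x = 59.4 + 0.2x gives x* = 208 and P* = 101.
With the subsidy, sellers receive Ps = Pb + 13 for each unit, where Pb is the price buyers pay.
On the curves, Pb = 127 - 0.125x and Ps = 59.4 + 0.2x; the wedge Ps − Pb = 13 gives 59.4 + 0.2x − (127 - 0.125x) = 13, so x' = 248.
Then Pb = 127 − 0.125·248 = 96 and Ps = 59.4 + 0.2·248 = 109.
ΔCS = ½(208 + 248)(101 − 96) = 1140; ΔPS = ½(208 + 248)(109 − 101) = 1824.
Government spending = 13 × 248 = 3224.
Net change = 1140 + 1824 − 3224 = -260. The loss equals the DWL triangle ½·13·40.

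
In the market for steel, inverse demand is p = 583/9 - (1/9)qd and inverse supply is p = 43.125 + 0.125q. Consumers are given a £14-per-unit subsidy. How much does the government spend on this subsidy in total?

Government cost = £2114

Pre-subsidy: 583/9 - (1/9)q = 43.125 + 0.125q gives q* = 1559/17 and p* = 928/17.
With the rebate, buyers effectively pay pb = ps − 14, where ps is the price sellers receive.
On the curves, pb = 583/9 - (1/9)q and ps = 43.125 + 0.125q; the wedge ps − pb = 14 gives 43.125 + 0.125q − (583/9 - (1/9)q) = 14, so q' = 151.
Then pb = 583/9 − (1/9)·151 = 48 and ps = 43.125 + 0.125·151 = 62.
Government outlay = subsidy × quantity = 14 × 151 = 2114.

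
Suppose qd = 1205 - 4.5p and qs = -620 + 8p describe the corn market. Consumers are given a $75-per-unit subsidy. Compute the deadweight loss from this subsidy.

Deadweight loss = $8100

Pre-subsidy: 1205 - 4.5p = -620 + 8p gives p* = 146, q* = 548.
With the rebate, buyers effectively pay pb = ps − 75, where ps is the price sellers receive.
Demand in terms of ps becomes qd = 1205 − 4.5(ps − 75) = 1542.5 - 4.5ps. Setting this equal to supply: 1542.5 - 4.5ps = -620 + 8ps, so ps = 173.
Buyers pay pb = 173 − 75 = 98; q' = -620 + 8·173 = 764.
The subsidy expands output by 764 − 548 = 216 past the efficient level; on those units the gap between marginal cost and willingness to pay runs from 0 up to 75.
DWL = ½ × 75 × 216 = 8100.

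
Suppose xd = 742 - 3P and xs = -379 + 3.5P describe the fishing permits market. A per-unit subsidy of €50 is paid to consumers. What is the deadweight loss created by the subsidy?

Pre-subsidy: 742 - 3P = -379 + 3.5P gives P* = 2242/13, x* = 2920/13.
With the rebate, buyers effectively pay Pb = Ps − 50, where Ps is the price sellers receive.
Demand in terms of Ps becomes xd = 742 − 3(Ps − 50) = 892 - 3Ps. Setting this equal to supply: 892 - 3Ps = -379 + 3.5Ps, so Ps = 2542/13.
Buyers pay Pb = 2542/13 − 50 = 1892/13; x' = -379 + 3.5·(2542/13) = 3970/13.
The subsidy expands output by 3970/13 − 2920/13 = 1050/13 past the efficient level; on those units the gap between marginal cost and willingness to pay runs from 0 up to 50.
DWL = ½ × 50 × 1050/13 = 26250/13.

Deadweight loss = 26250/13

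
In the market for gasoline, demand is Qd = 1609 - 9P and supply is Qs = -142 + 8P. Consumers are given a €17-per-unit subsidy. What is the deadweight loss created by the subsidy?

Deadweight loss = €612

Pre-subsidy: 1609 - 9P = -142 + 8P gives P* = 103, Q* = 682.
With the rebate, buyers effectively pay Pb = Ps − 17, where Ps is the price sellers receive.
Demand in terms of Ps becomes Qd = 1609 − 9(Ps − 17) = 1762 - 9Ps. Setting this equal to supply: 1762 - 9Ps = -142 + 8Ps, so Ps = 112.
Buyers pay Pb = 112 − 17 = 95; Q' = -142 + 8·112 = 754.
The subsidy expands output by 754 − 682 = 72 past the efficient level; on those units the gap between marginal cost and willingness to pay runs from 0 up to 17.
DWL = ½ × 17 × 72 = 612.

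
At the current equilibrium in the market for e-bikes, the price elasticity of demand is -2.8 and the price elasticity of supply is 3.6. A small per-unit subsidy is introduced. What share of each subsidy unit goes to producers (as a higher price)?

For a small subsidy around the equilibrium, the benefit split depends on the relative slopes, which at a point are proportional to the elasticities.
Buyer share = εs/(εs + |εd|) = 3.6/(3.6 + 2.8) = 0.5625; seller share = |εd|/(εs + |εd|) = 0.4375.
So producers capture 0.4375 of the subsidy.

Producer share = 0.4375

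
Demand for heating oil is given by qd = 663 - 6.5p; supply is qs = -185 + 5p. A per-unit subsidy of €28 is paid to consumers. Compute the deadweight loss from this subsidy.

Pre-subsidy: 663 - 6.5p = -185 + 5p gives p* = 1696/23, q* = 4225/23.
With the rebate, buyers effectively pay pb = ps − 28, where ps is the price sellers receive.
Demand in terms of ps becomes qd = 663 − 6.5(ps − 28) = 845 - 6.5ps. Setting this equal to supply: 845 - 6.5ps = -185 + 5ps, so ps = 2060/23.
Buyers pay pb = 2060/23 − 28 = 1416/23; q' = -185 + 5·(2060/23) = 6045/23.
The subsidy expands output by 6045/23 − 4225/23 = 1820/23 past the efficient level; on those units the gap between marginal cost and willingness to pay runs from 0 up to 28.
DWL = ½ × 28 × 1820/23 = 25480/23.

Deadweight loss = 25480/23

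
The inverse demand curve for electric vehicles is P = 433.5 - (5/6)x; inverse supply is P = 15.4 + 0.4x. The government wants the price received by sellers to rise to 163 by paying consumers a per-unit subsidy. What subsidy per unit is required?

At a seller price of 163, quantity supplied is -38.5 + 2.5·163 = 369.
Buyers absorb 369 only when they pay Pb = 433.5 − (5/6)·369 = 126.
s = Ps − Pb = 163 − 126 = 37.

Required subsidy s = 37 per unit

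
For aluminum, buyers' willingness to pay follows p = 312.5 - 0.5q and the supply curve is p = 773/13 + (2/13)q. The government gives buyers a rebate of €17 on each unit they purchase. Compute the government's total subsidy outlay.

Government cost = €7021

Pre-subsidy: 312.5 - 0.5q = 773/13 + (2/13)q gives q* = 387 and p* = 119.
With the rebate, buyers effectively pay pb = ps − 17, where ps is the price sellers receive.
On the curves, pb = 312.5 - 0.5q and ps = 773/13 + (2/13)q; the wedge ps − pb = 17 gives 773/13 + (2/13)q − (312.5 - 0.5q) = 17, so q' = 413.
Then pb = 312.5 − 0.5·413 = 106 and ps = 773/13 + (2/13)·413 = 123.
Government outlay = subsidy × quantity = 17 × 413 = 7021.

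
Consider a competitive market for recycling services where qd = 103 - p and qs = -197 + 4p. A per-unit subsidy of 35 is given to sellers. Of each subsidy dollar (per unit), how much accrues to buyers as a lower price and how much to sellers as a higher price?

Pre-subsidy: 103 - p = -197 + 4p gives p* = 60, q* = 43.
With the subsidy, sellers receive ps = pb + 35 for each unit, where pb is the price buyers pay.
Supply in terms of pb becomes qs = -197 + 4(pb + 35) = -57 + 4pb. Setting this equal to demand: 103 - pb = -57 + 4pb, so pb = 32.
Sellers receive ps = 32 + 35 = 67; q' = 103 − 1·32 = 71.
Buyers' price falls by p* − pb = 60 − 32 = 28; sellers' price rises by ps − p* = 67 − 60 = 7.

Buyers gain 28 per unit; sellers gain 7 per unit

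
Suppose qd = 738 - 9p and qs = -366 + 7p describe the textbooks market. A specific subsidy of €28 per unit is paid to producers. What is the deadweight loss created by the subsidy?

Deadweight loss = €1543.5

Pre-subsidy: 738 - 9p = -366 + 7p gives p* = 69, q* = 117.
With the subsidy, sellers receive ps = pb + 28 for each unit, where pb is the price buyers pay.
Supply in terms of pb becomes qs = -366 + 7(pb + 28) = -170 + 7pb. Setting this equal to demand: 738 - 9pb = -170 + 7pb, so pb = 56.75.
Sellers receive ps = 56.75 + 28 = 84.75; q' = 738 − 9·56.75 = 227.25.
The subsidy expands output by 227.25 − 117 = 110.25 past the efficient level; on those units the gap between marginal cost and willingness to pay runs from 0 up to 28.
DWL = ½ × 28 × 110.25 = 1543.5.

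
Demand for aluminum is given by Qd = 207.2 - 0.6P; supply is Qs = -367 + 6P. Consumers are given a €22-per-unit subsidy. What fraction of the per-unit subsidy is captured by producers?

Producer share = 1/11

Pre-subsidy: 207.2 - 0.6P = -367 + 6P gives P* = 87, Q* = 155.
With the rebate, buyers effectively pay Pb = Ps − 22, where Ps is the price sellers receive.
Demand in terms of Ps becomes Qd = 207.2 − 0.6(Ps − 22) = 220.4 - 0.6Ps. Setting this equal to supply: 220.4 - 0.6Ps = -367 + 6Ps, so Ps = 89.
Buyers pay Pb = 89 − 22 = 67; Q' = -367 + 6·89 = 167.
Buyers' price falls by P* − Pb = 87 − 67 = 20; sellers' price rises by Ps − P* = 89 − 87 = 2.
So producers capture 2/22 = 1/11 of each unit of subsidy.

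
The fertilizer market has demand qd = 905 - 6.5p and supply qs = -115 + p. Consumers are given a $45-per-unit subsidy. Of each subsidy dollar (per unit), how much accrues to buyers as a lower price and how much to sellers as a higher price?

Pre-subsidy: 905 - 6.5p = -115 + p gives p* = 136, q* = 21.
With the rebate, buyers effectively pay pb = ps − 45, where ps is the price sellers receive.
Demand in terms of ps becomes qd = 905 − 6.5(ps − 45) = 1197.5 - 6.5ps. Setting this equal to supply: 1197.5 - 6.5ps = -115 + ps, so ps = 175.
Buyers pay pb = 175 − 45 = 130; q' = -115 + 1·175 = 60.
Buyers' price falls by p* − pb = 136 − 130 = 6; sellers' price rises by ps − p* = 175 − 136 = 39.

Buyers gain $6 per unit; sellers gain $39 per unit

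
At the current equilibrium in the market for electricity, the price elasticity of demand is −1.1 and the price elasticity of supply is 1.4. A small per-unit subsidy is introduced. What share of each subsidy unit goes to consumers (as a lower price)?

Consumer share = 0.56

For a small subsidy around the equilibrium, the benefit split depends on the relative slopes, which at a point are proportional to the elasticities.
Buyer share = εs/(εs + |εd|) = 1.4/(1.4 + 1.1) = 0.56; seller share = |εd|/(εs + |εd|) = 0.44.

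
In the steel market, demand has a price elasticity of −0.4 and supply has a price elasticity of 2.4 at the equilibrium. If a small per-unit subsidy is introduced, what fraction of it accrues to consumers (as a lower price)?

For a small subsidy around the equilibrium, the benefit split depends on the relative slopes, which at a point are proportional to the elasticities.
Buyer share = εs/(εs + |εd|) = 2.4/(2.4 + 0.4) = 6/7; seller share = |εd|/(εs + |εd|) = 1/7.

Consumer share = 6/7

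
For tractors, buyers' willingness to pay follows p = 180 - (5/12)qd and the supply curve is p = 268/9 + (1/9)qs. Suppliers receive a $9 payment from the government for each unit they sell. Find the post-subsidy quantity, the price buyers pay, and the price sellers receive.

q' = 5732/19; buyers pay 3095/57; sellers receive 3608/57

Pre-subsidy: 180 - (5/12)q = 268/9 + (1/9)q gives q* = 5408/19 and p* = 3500/57.
With the subsidy, sellers receive ps = pb + 9 for each unit, where pb is the price buyers pay.
On the curves, pb = 180 - (5/12)q and ps = 268/9 + (1/9)q; the wedge ps − pb = 9 gives 268/9 + (1/9)q − (180 - (5/12)q) = 9, so q' = 5732/19.
Then pb = 180 − (5/12)·(5732/19) = 3095/57 and ps = 268/9 + (1/9)·(5732/19) = 3608/57.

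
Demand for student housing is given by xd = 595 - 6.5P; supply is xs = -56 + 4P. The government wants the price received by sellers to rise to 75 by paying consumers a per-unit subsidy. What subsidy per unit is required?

At a seller price of 75, quantity supplied is -56 + 4·75 = 244.
Buyers absorb 244 only when they pay Pb with 595 − 6.5·Pb = 244, i.e. Pb = 54.
s = Ps − Pb = 75 − 54 = 21.

Required subsidy s = 21 per unit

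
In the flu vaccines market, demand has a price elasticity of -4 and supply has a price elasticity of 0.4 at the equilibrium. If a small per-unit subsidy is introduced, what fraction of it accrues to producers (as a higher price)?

Producer share = 10/11

For a small subsidy around the equilibrium, the benefit split depends on the relative slopes, which at a point are proportional to the elasticities.
Buyer share = εs/(εs + |εd|) = 0.4/(0.4 + 4) = 1/11; seller share = |εd|/(εs + |εd|) = 10/11.
So producers capture 10/11 of the subsidy.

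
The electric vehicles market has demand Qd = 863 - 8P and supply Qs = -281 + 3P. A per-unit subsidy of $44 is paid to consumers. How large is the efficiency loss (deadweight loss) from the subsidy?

Pre-subsidy: 863 - 8P = -281 + 3P gives P* = 104, Q* = 31.
With the rebate, buyers effectively pay Pb = Ps − 44, where Ps is the price sellers receive.
Demand in terms of Ps becomes Qd = 863 − 8(Ps − 44) = 1215 - 8Ps. Setting this equal to supply: 1215 - 8Ps = -281 + 3Ps, so Ps = 136.
Buyers pay Pb = 136 − 44 = 92; Q' = -281 + 3·136 = 127.
The subsidy expands output by 127 − 31 = 96 past the efficient level; on those units the gap between marginal cost and willingness to pay runs from 0 up to 44.
DWL = ½ × 44 × 96 = 2112.

Deadweight loss = $2112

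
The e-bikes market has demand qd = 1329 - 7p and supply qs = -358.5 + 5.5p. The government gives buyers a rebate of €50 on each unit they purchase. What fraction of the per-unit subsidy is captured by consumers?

Consumer share = 0.44

Pre-subsidy: 1329 - 7p = -358.5 + 5.5p gives p* = 135, q* = 384.
With the rebate, buyers effectively pay pb = ps − 50, where ps is the price sellers receive.
Demand in terms of ps becomes qd = 1329 − 7(ps − 50) = 1679 - 7ps. Setting this equal to supply: 1679 - 7ps = -358.5 + 5.5ps, so ps = 163.
Buyers pay pb = 163 − 50 = 113; q' = -358.5 + 5.5·163 = 538.
Buyers' price falls by p* − pb = 135 − 113 = 22; sellers' price rises by ps − p* = 163 − 135 = 28.
So consumers capture 22/50 = 0.44 of each unit of subsidy.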